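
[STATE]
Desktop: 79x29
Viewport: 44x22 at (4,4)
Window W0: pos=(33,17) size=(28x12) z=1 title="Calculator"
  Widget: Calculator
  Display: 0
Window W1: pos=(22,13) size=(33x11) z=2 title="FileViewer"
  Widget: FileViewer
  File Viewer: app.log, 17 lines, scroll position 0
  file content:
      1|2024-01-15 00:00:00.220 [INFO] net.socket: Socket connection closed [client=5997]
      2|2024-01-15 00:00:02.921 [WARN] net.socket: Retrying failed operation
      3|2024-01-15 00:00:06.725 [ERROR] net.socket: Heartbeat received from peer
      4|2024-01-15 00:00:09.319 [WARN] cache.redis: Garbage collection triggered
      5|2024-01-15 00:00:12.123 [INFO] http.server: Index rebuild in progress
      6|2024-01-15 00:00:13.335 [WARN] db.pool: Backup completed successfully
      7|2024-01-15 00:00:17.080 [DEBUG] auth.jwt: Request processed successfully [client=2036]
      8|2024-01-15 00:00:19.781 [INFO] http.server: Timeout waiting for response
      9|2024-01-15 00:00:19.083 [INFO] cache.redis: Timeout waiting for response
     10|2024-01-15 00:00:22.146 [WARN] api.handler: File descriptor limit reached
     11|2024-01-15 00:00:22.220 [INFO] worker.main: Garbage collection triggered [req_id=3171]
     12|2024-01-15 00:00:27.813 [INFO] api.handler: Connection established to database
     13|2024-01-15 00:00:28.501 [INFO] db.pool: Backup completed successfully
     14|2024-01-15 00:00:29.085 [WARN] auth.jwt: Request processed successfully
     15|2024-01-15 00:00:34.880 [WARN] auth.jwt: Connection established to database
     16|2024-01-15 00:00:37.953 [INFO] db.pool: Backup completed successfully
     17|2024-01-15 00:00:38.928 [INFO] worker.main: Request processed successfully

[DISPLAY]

                                            
                                            
                                            
                                            
                                            
                                            
                                            
                                            
                                            
                  ┏━━━━━━━━━━━━━━━━━━━━━━━━━
                  ┃ FileViewer              
                  ┠─────────────────────────
                  ┃2024-01-15 00:00:00.220 [
                  ┃2024-01-15 00:00:02.921 [
                  ┃2024-01-15 00:00:06.725 [
                  ┃2024-01-15 00:00:09.319 [
                  ┃2024-01-15 00:00:12.123 [
                  ┃2024-01-15 00:00:13.335 [
                  ┃2024-01-15 00:00:17.080 [
                  ┗━━━━━━━━━━━━━━━━━━━━━━━━━
                             ┃│ 4 │ 5 │ 6 │ 
                             ┃├───┼───┼───┼─


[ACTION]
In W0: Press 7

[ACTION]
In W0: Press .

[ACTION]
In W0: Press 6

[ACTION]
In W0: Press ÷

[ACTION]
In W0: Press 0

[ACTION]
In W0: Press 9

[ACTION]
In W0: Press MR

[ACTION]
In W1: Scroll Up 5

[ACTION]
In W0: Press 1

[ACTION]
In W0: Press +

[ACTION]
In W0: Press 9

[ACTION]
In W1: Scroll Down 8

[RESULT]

                                            
                                            
                                            
                                            
                                            
                                            
                                            
                                            
                                            
                  ┏━━━━━━━━━━━━━━━━━━━━━━━━━
                  ┃ FileViewer              
                  ┠─────────────────────────
                  ┃2024-01-15 00:00:19.083 [
                  ┃2024-01-15 00:00:22.146 [
                  ┃2024-01-15 00:00:22.220 [
                  ┃2024-01-15 00:00:27.813 [
                  ┃2024-01-15 00:00:28.501 [
                  ┃2024-01-15 00:00:29.085 [
                  ┃2024-01-15 00:00:34.880 [
                  ┗━━━━━━━━━━━━━━━━━━━━━━━━━
                             ┃│ 4 │ 5 │ 6 │ 
                             ┃├───┼───┼───┼─


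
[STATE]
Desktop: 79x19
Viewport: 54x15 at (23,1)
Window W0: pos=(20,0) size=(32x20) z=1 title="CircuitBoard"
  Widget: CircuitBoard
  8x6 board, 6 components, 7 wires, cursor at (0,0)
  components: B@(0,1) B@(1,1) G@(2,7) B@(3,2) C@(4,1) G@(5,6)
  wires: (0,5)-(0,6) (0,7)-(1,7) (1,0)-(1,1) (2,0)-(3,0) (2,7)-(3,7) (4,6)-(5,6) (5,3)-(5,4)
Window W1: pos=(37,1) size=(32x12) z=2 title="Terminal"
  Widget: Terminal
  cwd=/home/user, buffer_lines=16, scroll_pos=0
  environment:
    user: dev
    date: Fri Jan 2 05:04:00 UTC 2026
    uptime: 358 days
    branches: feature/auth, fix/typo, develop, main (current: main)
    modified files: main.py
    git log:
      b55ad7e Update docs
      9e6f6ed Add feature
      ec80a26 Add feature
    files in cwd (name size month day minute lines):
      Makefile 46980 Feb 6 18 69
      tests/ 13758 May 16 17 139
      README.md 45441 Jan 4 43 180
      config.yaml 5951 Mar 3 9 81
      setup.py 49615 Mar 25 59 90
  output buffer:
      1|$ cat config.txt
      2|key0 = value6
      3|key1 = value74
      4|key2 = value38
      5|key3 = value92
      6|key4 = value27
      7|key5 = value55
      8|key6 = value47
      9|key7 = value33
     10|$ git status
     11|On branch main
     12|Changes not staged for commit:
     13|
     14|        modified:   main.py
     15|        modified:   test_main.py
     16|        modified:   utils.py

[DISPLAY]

ircuitBoard   ┏━━━━━━━━━━━━━━━━━━━━━━━━━━━━━━┓        
──────────────┃ Terminal                     ┃        
 0 1 2 3 4 5 6┠──────────────────────────────┨        
 [.]  B       ┃$ cat config.txt              ┃        
              ┃key0 = value6                 ┃        
  · ─ B       ┃key1 = value74                ┃        
              ┃key2 = value38                ┃        
  ·           ┃key3 = value92                ┃        
  │           ┃key4 = value27                ┃        
  ·       B   ┃key5 = value55                ┃        
              ┃key6 = value47                ┃        
      C       ┗━━━━━━━━━━━━━━━━━━━━━━━━━━━━━━┛        
                          │ ┃                         
              · ─ ·       G ┃                         
rsor: (0,0)                 ┃                         


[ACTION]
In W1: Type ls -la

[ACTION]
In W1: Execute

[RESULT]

ircuitBoard   ┏━━━━━━━━━━━━━━━━━━━━━━━━━━━━━━┓        
──────────────┃ Terminal                     ┃        
 0 1 2 3 4 5 6┠──────────────────────────────┨        
 [.]  B       ┃        modified:   utils.py  ┃        
              ┃$ ls -la                      ┃        
  · ─ B       ┃-rw-r--r--  1 dev group    469┃        
              ┃drwxr-xr-x  1 dev group    137┃        
  ·           ┃-rw-r--r--  1 dev group    454┃        
  │           ┃-rw-r--r--  1 dev group     59┃        
  ·       B   ┃-rw-r--r--  1 dev group    496┃        
              ┃$ █                           ┃        
      C       ┗━━━━━━━━━━━━━━━━━━━━━━━━━━━━━━┛        
                          │ ┃                         
              · ─ ·       G ┃                         
rsor: (0,0)                 ┃                         


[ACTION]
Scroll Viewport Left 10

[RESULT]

       ┃ CircuitBoard   ┏━━━━━━━━━━━━━━━━━━━━━━━━━━━━━
       ┠────────────────┃ Terminal                    
       ┃   0 1 2 3 4 5 6┠─────────────────────────────
       ┃0  [.]  B       ┃        modified:   utils.py 
       ┃                ┃$ ls -la                     
       ┃1   · ─ B       ┃-rw-r--r--  1 dev group    46
       ┃                ┃drwxr-xr-x  1 dev group    13
       ┃2   ·           ┃-rw-r--r--  1 dev group    45
       ┃    │           ┃-rw-r--r--  1 dev group     5
       ┃3   ·       B   ┃-rw-r--r--  1 dev group    49
       ┃                ┃$ █                          
       ┃4       C       ┗━━━━━━━━━━━━━━━━━━━━━━━━━━━━━
       ┃                            │ ┃               
       ┃5               · ─ ·       G ┃               
       ┃Cursor: (0,0)                 ┃               


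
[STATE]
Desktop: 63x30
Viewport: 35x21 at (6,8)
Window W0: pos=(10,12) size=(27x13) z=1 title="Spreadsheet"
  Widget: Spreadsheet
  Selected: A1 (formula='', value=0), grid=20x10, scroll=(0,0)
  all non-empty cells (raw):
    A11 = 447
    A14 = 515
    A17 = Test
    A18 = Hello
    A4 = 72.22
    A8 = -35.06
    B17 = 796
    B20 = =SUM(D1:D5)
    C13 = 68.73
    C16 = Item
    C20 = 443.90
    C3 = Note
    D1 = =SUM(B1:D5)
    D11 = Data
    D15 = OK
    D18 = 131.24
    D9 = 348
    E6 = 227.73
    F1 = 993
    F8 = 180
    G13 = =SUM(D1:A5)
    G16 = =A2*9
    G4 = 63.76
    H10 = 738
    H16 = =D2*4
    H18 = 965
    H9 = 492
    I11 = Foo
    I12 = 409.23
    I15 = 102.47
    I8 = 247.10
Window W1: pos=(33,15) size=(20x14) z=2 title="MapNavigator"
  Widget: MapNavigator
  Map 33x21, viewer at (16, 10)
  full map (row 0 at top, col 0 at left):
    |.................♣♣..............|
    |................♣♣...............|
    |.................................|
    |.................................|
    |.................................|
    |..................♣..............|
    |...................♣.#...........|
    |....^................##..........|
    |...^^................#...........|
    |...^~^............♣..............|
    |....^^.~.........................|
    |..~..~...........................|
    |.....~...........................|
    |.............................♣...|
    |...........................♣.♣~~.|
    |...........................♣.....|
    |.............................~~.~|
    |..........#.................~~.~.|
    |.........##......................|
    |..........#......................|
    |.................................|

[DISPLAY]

                                   
                                   
                                   
                                   
    ┏━━━━━━━━━━━━━━━━━━━━━━━━━┓    
    ┃ Spreadsheet             ┃    
    ┠─────────────────────────┨    
    ┃A1:                   ┏━━━━━━━
    ┃       A       B      ┃ MapNav
    ┃----------------------┠───────
    ┃  1      [0]       0  ┃.......
    ┃  2        0       0  ┃.......
    ┃  3        0       0No┃.......
    ┃  4    72.22       0  ┃.......
    ┃  5        0       0  ┃.......
    ┃  6        0       0  ┃~......
    ┗━━━━━━━━━━━━━━━━━━━━━━┃.......
                           ┃.......
                           ┃.......
                           ┃.......
                           ┗━━━━━━━


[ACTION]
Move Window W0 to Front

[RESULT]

                                   
                                   
                                   
                                   
    ┏━━━━━━━━━━━━━━━━━━━━━━━━━┓    
    ┃ Spreadsheet             ┃    
    ┠─────────────────────────┨    
    ┃A1:                      ┃━━━━
    ┃       A       B       C ┃pNav
    ┃-------------------------┃────
    ┃  1      [0]       0     ┃....
    ┃  2        0       0     ┃....
    ┃  3        0       0Note ┃....
    ┃  4    72.22       0     ┃....
    ┃  5        0       0     ┃....
    ┃  6        0       0     ┃....
    ┗━━━━━━━━━━━━━━━━━━━━━━━━━┛....
                           ┃.......
                           ┃.......
                           ┃.......
                           ┗━━━━━━━


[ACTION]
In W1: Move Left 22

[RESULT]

                                   
                                   
                                   
                                   
    ┏━━━━━━━━━━━━━━━━━━━━━━━━━┓    
    ┃ Spreadsheet             ┃    
    ┠─────────────────────────┨    
    ┃A1:                      ┃━━━━
    ┃       A       B       C ┃pNav
    ┃-------------------------┃────
    ┃  1      [0]       0     ┃    
    ┃  2        0       0     ┃    
    ┃  3        0       0Note ┃    
    ┃  4    72.22       0     ┃    
    ┃  5        0       0     ┃    
    ┃  6        0       0     ┃    
    ┗━━━━━━━━━━━━━━━━━━━━━━━━━┛    
                           ┃       
                           ┃       
                           ┃       
                           ┗━━━━━━━


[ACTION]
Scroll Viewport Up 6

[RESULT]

                                   
                                   
                                   
                                   
                                   
                                   
                                   
                                   
                                   
                                   
    ┏━━━━━━━━━━━━━━━━━━━━━━━━━┓    
    ┃ Spreadsheet             ┃    
    ┠─────────────────────────┨    
    ┃A1:                      ┃━━━━
    ┃       A       B       C ┃pNav
    ┃-------------------------┃────
    ┃  1      [0]       0     ┃    
    ┃  2        0       0     ┃    
    ┃  3        0       0Note ┃    
    ┃  4    72.22       0     ┃    
    ┃  5        0       0     ┃    


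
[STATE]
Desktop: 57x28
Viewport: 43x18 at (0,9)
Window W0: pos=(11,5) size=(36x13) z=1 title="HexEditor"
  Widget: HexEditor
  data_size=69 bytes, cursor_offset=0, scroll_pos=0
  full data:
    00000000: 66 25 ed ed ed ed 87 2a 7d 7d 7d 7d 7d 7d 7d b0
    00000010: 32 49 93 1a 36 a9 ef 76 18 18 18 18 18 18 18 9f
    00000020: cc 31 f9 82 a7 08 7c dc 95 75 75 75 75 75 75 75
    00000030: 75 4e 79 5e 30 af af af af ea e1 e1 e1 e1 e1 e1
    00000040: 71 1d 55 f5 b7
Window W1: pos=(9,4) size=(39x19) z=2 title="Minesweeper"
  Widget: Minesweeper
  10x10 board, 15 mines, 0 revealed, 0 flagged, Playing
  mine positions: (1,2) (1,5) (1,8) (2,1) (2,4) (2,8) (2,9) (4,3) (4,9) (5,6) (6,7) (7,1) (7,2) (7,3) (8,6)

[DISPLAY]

         ┃■■■■■■■■■■                       
         ┃■■■■■■■■■■                       
         ┃■■■■■■■■■■                       
         ┃■■■■■■■■■■                       
         ┃■■■■■■■■■■                       
         ┃■■■■■■■■■■                       
         ┃■■■■■■■■■■                       
         ┃■■■■■■■■■■                       
         ┃                                 
         ┃                                 
         ┃                                 
         ┃                                 
         ┃                                 
         ┗━━━━━━━━━━━━━━━━━━━━━━━━━━━━━━━━━
                                           
                                           
                                           
                                           


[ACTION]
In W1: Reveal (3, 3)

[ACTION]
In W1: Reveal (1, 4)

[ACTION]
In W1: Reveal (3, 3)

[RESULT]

         ┃■■■■■■■■■■                       
         ┃■■■2■■■■■■                       
         ┃■■■■■■■■■■                       
         ┃■■■■■■■■■■                       
         ┃■■■■■■■■■■                       
         ┃■■■■■■■■■■                       
         ┃■■■■■■■■■■                       
         ┃■■■■■■■■■■                       
         ┃                                 
         ┃                                 
         ┃                                 
         ┃                                 
         ┃                                 
         ┗━━━━━━━━━━━━━━━━━━━━━━━━━━━━━━━━━
                                           
                                           
                                           
                                           


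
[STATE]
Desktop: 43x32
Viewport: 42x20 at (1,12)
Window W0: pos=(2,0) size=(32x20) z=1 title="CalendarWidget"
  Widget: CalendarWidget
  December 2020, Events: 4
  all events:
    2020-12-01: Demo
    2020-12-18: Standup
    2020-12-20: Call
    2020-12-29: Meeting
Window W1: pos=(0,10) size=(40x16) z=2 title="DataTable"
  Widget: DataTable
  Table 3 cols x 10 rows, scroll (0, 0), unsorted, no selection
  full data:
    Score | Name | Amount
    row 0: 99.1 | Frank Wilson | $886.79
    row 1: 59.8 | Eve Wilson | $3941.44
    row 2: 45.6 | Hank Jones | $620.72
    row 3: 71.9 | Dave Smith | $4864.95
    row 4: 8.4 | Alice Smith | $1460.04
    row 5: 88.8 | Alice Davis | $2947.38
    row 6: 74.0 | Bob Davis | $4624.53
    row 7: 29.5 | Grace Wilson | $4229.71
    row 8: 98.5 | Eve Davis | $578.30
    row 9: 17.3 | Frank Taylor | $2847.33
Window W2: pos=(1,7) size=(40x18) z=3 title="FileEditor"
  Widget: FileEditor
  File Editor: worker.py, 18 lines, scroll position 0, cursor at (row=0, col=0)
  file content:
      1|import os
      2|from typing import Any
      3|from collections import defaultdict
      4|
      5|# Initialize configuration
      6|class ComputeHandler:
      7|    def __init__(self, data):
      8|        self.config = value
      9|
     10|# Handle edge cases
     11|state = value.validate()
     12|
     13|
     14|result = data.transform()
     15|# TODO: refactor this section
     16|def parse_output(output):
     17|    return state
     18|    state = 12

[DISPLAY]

┃from collections import defaultdict  ░┃  
┃                                     ░┃  
┃# Initialize configuration           ░┃  
┃class ComputeHandler:                ░┃  
┃    def __init__(self, data):        ░┃  
┃        self.config = value          ░┃  
┃                                     ░┃  
┃# Handle edge cases                  ░┃  
┃state = value.validate()             ░┃  
┃                                     ░┃  
┃                                     ░┃  
┃result = data.transform()            ▼┃  
┗━━━━━━━━━━━━━━━━━━━━━━━━━━━━━━━━━━━━━━┛  
━━━━━━━━━━━━━━━━━━━━━━━━━━━━━━━━━━━━━━┛   
                                          
                                          
                                          
                                          
                                          
                                          


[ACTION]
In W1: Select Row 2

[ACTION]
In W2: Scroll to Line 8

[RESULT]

┃    def __init__(self, data):        ░┃  
┃        self.config = value          ░┃  
┃                                     ░┃  
┃# Handle edge cases                  ░┃  
┃state = value.validate()             ░┃  
┃                                     ░┃  
┃                                     ░┃  
┃result = data.transform()            ░┃  
┃# TODO: refactor this section        ░┃  
┃def parse_output(output):            ░┃  
┃    return state                     █┃  
┃    state = 12                       ▼┃  
┗━━━━━━━━━━━━━━━━━━━━━━━━━━━━━━━━━━━━━━┛  
━━━━━━━━━━━━━━━━━━━━━━━━━━━━━━━━━━━━━━┛   
                                          
                                          
                                          
                                          
                                          
                                          


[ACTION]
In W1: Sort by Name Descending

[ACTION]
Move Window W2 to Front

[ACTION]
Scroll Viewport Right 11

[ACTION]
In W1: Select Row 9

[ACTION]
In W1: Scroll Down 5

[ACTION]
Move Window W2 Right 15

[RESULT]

──┃    def __init__(self, data):        ░┃
Sc┃        self.config = value          ░┃
──┃                                     ░┃
45┃# Handle edge cases                  ░┃
29┃state = value.validate()             ░┃
99┃                                     ░┃
17┃                                     ░┃
59┃result = data.transform()            ░┃
98┃# TODO: refactor this section        ░┃
71┃def parse_output(output):            ░┃
74┃    return state                     █┃
8.┃    state = 12                       ▼┃
>8┗━━━━━━━━━━━━━━━━━━━━━━━━━━━━━━━━━━━━━━┛
━━━━━━━━━━━━━━━━━━━━━━━━━━━━━━━━━━━━━━┛   
                                          
                                          
                                          
                                          
                                          
                                          


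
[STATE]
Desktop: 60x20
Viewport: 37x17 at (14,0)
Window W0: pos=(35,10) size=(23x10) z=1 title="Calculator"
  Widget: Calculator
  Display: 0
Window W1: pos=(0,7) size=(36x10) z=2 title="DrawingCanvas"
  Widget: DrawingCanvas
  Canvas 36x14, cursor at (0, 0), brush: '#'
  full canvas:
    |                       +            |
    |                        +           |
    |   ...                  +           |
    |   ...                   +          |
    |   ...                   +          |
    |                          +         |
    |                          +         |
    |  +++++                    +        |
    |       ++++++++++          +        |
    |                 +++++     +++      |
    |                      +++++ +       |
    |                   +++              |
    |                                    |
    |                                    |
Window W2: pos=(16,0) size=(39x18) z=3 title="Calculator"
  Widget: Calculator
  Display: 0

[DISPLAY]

  ┏━━━━━━━━━━━━━━━━━━━━━━━━━━━━━━━━━━
  ┃ Calculator                       
  ┠──────────────────────────────────
  ┃                                  
  ┃┌───┬───┬───┬───┐                 
  ┃│ 7 │ 8 │ 9 │ ÷ │                 
  ┃├───┼───┼───┼───┤                 
━━┃│ 4 │ 5 │ 6 │ × │                 
s ┃├───┼───┼───┼───┤                 
──┃│ 1 │ 2 │ 3 │ - │                 
  ┃├───┼───┼───┼───┤                 
  ┃│ 0 │ . │ = │ + │                 
  ┃├───┼───┼───┼───┤                 
  ┃│ C │ MC│ MR│ M+│                 
  ┃└───┴───┴───┴───┘                 
  ┃                                  
━━┃                                  


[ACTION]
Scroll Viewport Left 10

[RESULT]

            ┏━━━━━━━━━━━━━━━━━━━━━━━━
            ┃ Calculator             
            ┠────────────────────────
            ┃                        
            ┃┌───┬───┬───┬───┐       
            ┃│ 7 │ 8 │ 9 │ ÷ │       
            ┃├───┼───┼───┼───┤       
━━━━━━━━━━━━┃│ 4 │ 5 │ 6 │ × │       
awingCanvas ┃├───┼───┼───┼───┤       
────────────┃│ 1 │ 2 │ 3 │ - │       
            ┃├───┼───┼───┼───┤       
            ┃│ 0 │ . │ = │ + │       
...         ┃├───┼───┼───┼───┤       
...         ┃│ C │ MC│ MR│ M+│       
...         ┃└───┴───┴───┴───┘       
            ┃                        
━━━━━━━━━━━━┃                        


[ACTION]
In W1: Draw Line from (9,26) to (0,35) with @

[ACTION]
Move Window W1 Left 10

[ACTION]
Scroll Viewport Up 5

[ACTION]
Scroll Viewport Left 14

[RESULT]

                ┏━━━━━━━━━━━━━━━━━━━━
                ┃ Calculator         
                ┠────────────────────
                ┃                    
                ┃┌───┬───┬───┬───┐   
                ┃│ 7 │ 8 │ 9 │ ÷ │   
                ┃├───┼───┼───┼───┤   
┏━━━━━━━━━━━━━━━┃│ 4 │ 5 │ 6 │ × │   
┃ DrawingCanvas ┃├───┼───┼───┼───┤   
┠───────────────┃│ 1 │ 2 │ 3 │ - │   
┃+              ┃├───┼───┼───┼───┤   
┃               ┃│ 0 │ . │ = │ + │   
┃   ...         ┃├───┼───┼───┼───┤   
┃   ...         ┃│ C │ MC│ MR│ M+│   
┃   ...         ┃└───┴───┴───┴───┘   
┃               ┃                    
┗━━━━━━━━━━━━━━━┃                    


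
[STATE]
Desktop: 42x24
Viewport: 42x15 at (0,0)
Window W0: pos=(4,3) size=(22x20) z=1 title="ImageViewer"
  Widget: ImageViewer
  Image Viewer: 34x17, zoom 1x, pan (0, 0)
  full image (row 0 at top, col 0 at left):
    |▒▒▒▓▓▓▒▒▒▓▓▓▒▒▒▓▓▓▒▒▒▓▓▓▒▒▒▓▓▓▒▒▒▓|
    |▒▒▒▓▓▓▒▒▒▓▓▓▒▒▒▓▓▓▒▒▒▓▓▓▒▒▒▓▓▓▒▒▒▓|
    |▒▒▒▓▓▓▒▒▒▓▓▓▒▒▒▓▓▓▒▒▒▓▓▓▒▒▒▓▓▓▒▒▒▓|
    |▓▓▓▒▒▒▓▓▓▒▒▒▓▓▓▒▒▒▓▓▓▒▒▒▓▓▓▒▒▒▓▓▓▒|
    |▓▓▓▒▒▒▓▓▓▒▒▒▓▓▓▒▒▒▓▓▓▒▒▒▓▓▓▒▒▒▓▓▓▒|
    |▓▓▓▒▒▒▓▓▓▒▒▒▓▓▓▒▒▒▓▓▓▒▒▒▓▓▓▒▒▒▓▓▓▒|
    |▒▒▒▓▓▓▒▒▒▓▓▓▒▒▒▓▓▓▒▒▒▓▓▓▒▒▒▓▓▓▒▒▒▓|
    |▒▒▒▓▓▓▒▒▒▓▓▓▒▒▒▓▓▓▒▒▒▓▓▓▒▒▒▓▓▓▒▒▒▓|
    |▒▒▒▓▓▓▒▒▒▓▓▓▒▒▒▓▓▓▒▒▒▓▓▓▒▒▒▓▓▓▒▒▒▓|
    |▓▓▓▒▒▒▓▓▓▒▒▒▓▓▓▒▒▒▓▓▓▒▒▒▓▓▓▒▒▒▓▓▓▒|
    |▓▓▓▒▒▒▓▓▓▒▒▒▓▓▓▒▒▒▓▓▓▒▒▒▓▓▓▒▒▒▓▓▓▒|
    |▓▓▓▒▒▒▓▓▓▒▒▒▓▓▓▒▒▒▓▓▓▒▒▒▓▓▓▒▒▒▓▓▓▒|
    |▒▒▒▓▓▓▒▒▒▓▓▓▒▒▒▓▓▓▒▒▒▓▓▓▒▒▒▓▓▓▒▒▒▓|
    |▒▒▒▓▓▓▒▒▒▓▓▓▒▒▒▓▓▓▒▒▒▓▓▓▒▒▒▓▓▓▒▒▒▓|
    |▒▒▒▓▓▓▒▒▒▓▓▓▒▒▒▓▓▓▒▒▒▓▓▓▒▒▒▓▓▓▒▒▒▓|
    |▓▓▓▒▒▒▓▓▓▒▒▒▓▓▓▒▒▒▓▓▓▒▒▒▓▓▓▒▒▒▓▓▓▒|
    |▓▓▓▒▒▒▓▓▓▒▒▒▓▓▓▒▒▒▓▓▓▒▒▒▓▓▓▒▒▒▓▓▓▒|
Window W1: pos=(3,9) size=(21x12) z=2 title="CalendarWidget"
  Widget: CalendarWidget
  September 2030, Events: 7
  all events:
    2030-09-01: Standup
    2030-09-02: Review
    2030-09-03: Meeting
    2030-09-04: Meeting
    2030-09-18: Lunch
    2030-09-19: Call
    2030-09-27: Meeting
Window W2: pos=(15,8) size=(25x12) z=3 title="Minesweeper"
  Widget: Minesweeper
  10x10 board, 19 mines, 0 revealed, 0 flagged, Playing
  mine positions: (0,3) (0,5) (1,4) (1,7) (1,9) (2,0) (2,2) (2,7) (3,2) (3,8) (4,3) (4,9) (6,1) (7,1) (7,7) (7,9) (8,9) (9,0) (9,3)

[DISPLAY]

                                          
                                          
                                          
    ┏━━━━━━━━━━━━━━━━━━━━┓                
    ┃ ImageViewer        ┃                
    ┠────────────────────┨                
    ┃▒▒▒▓▓▓▒▒▒▓▓▓▒▒▒▓▓▓▒▒┃                
    ┃▒▒▒▓▓▓▒▒▒▓▓▓▒▒▒▓▓▓▒▒┃                
    ┃▒▒▒▓▓▓▒▒▒▓┏━━━━━━━━━━━━━━━━━━━━━━━┓  
   ┏━━━━━━━━━━━┃ Minesweeper           ┃  
   ┃ CalendarWi┠───────────────────────┨  
   ┠───────────┃■■■■■■■■■■             ┃  
   ┃   Septembe┃■■■■■■■■■■             ┃  
   ┃Mo Tu We Th┃■■■■■■■■■■             ┃  
   ┃           ┃■■■■■■■■■■             ┃  


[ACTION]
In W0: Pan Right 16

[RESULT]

                                          
                                          
                                          
    ┏━━━━━━━━━━━━━━━━━━━━┓                
    ┃ ImageViewer        ┃                
    ┠────────────────────┨                
    ┃▓▓▒▒▒▓▓▓▒▒▒▓▓▓▒▒▒▓  ┃                
    ┃▓▓▒▒▒▓▓▓▒▒▒▓▓▓▒▒▒▓  ┃                
    ┃▓▓▒▒▒▓▓▓▒▒┏━━━━━━━━━━━━━━━━━━━━━━━┓  
   ┏━━━━━━━━━━━┃ Minesweeper           ┃  
   ┃ CalendarWi┠───────────────────────┨  
   ┠───────────┃■■■■■■■■■■             ┃  
   ┃   Septembe┃■■■■■■■■■■             ┃  
   ┃Mo Tu We Th┃■■■■■■■■■■             ┃  
   ┃           ┃■■■■■■■■■■             ┃  


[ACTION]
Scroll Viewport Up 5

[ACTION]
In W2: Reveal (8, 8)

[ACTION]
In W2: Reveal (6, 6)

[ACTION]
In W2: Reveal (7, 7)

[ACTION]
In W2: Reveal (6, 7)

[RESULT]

                                          
                                          
                                          
    ┏━━━━━━━━━━━━━━━━━━━━┓                
    ┃ ImageViewer        ┃                
    ┠────────────────────┨                
    ┃▓▓▒▒▒▓▓▓▒▒▒▓▓▓▒▒▒▓  ┃                
    ┃▓▓▒▒▒▓▓▓▒▒▒▓▓▓▒▒▒▓  ┃                
    ┃▓▓▒▒▒▓▓▓▒▒┏━━━━━━━━━━━━━━━━━━━━━━━┓  
   ┏━━━━━━━━━━━┃ Minesweeper           ┃  
   ┃ CalendarWi┠───────────────────────┨  
   ┠───────────┃■■■✹■✹■■■■             ┃  
   ┃   Septembe┃■■■■✹■■✹■✹             ┃  
   ┃Mo Tu We Th┃✹■✹■■■■✹■■             ┃  
   ┃           ┃■■✹■■■■■✹■             ┃  


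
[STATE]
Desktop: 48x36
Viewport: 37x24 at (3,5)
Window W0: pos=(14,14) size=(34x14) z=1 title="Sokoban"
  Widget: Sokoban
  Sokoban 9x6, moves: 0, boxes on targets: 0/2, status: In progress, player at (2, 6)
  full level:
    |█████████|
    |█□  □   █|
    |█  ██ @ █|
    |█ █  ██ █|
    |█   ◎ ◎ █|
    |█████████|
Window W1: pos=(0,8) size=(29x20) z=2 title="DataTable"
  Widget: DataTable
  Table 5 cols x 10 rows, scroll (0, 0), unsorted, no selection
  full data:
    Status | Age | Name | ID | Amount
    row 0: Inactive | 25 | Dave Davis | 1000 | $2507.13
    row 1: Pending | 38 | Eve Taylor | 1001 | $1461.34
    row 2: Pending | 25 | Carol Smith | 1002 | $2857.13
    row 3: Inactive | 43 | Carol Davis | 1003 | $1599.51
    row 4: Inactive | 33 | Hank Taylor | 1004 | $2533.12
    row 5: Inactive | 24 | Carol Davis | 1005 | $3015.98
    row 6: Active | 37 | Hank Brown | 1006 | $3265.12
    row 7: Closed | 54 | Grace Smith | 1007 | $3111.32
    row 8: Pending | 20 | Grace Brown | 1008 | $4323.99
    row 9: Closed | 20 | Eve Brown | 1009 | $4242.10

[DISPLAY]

                                     
                                     
                                     
━━━━━━━━━━━━━━━━━━━━━━━━━┓           
ataTable                 ┃           
─────────────────────────┨           
atus  │Age│Name       │ID┃           
──────┼───┼───────────┼──┃           
active│25 │Dave Davis │10┃           
nding │38 │Eve Taylor │10┃━━━━━━━━━━━
nding │25 │Carol Smith│10┃           
active│43 │Carol Davis│10┃───────────
active│33 │Hank Taylor│10┃           
active│24 │Carol Davis│10┃           
tive  │37 │Hank Brown │10┃           
osed  │54 │Grace Smith│10┃           
nding │20 │Grace Brown│10┃           
osed  │20 │Eve Brown  │10┃           
                         ┃           
                         ┃           
                         ┃           
                         ┃           
━━━━━━━━━━━━━━━━━━━━━━━━━┛━━━━━━━━━━━
                                     


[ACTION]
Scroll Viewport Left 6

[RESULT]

                                     
                                     
                                     
┏━━━━━━━━━━━━━━━━━━━━━━━━━━━┓        
┃ DataTable                 ┃        
┠───────────────────────────┨        
┃Status  │Age│Name       │ID┃        
┃────────┼───┼───────────┼──┃        
┃Inactive│25 │Dave Davis │10┃        
┃Pending │38 │Eve Taylor │10┃━━━━━━━━
┃Pending │25 │Carol Smith│10┃        
┃Inactive│43 │Carol Davis│10┃────────
┃Inactive│33 │Hank Taylor│10┃        
┃Inactive│24 │Carol Davis│10┃        
┃Active  │37 │Hank Brown │10┃        
┃Closed  │54 │Grace Smith│10┃        
┃Pending │20 │Grace Brown│10┃        
┃Closed  │20 │Eve Brown  │10┃        
┃                           ┃        
┃                           ┃        
┃                           ┃        
┃                           ┃        
┗━━━━━━━━━━━━━━━━━━━━━━━━━━━┛━━━━━━━━
                                     


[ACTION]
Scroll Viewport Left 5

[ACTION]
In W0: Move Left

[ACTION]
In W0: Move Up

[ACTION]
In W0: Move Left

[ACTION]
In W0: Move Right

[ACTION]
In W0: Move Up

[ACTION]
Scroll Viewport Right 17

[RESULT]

                                     
                                     
                                     
━━━━━━━━━━━━━━━━━┓                   
                 ┃                   
─────────────────┨                   
ge│Name       │ID┃                   
──┼───────────┼──┃                   
5 │Dave Davis │10┃                   
8 │Eve Taylor │10┃━━━━━━━━━━━━━━━━━━┓
5 │Carol Smith│10┃                  ┃
3 │Carol Davis│10┃──────────────────┨
3 │Hank Taylor│10┃                  ┃
4 │Carol Davis│10┃                  ┃
7 │Hank Brown │10┃                  ┃
4 │Grace Smith│10┃                  ┃
0 │Grace Brown│10┃                  ┃
0 │Eve Brown  │10┃                  ┃
                 ┃                  ┃
                 ┃                  ┃
                 ┃                  ┃
                 ┃                  ┃
━━━━━━━━━━━━━━━━━┛━━━━━━━━━━━━━━━━━━┛
                                     


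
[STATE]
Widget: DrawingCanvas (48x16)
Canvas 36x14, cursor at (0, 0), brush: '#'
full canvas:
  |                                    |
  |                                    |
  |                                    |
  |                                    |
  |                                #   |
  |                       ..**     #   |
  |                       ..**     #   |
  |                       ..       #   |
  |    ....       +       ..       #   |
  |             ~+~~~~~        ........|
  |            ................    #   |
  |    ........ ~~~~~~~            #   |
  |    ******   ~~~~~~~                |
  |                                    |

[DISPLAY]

+                                               
                                                
                                                
                                                
                                #               
                       ..**     #               
                       ..**     #               
                       ..       #               
    ....       +       ..       #               
             ~+~~~~~        ........            
            ................    #               
    ........ ~~~~~~~            #               
    ******   ~~~~~~~                            
                                                
                                                
                                                


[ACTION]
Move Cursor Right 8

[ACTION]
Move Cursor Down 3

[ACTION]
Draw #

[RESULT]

                                                
                                                
                                                
        #                                       
                                #               
                       ..**     #               
                       ..**     #               
                       ..       #               
    ....       +       ..       #               
             ~+~~~~~        ........            
            ................    #               
    ........ ~~~~~~~            #               
    ******   ~~~~~~~                            
                                                
                                                
                                                
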